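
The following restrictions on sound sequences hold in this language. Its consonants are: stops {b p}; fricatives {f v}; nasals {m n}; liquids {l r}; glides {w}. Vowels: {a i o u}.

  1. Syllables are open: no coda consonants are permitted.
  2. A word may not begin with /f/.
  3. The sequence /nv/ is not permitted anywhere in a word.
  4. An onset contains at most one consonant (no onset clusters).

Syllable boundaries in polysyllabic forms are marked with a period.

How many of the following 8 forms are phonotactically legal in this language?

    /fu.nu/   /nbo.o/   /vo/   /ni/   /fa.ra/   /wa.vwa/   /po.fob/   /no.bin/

2

/fu.nu/ — violates constraint 2: word begins with /f/ → phonotactically illegal
/nbo.o/ — violates constraint 4: syllable 1 onset /nb/ has 2 consonants (> 1) → phonotactically illegal
/vo/ — σ1 onset /v/, coda /∅/ ok → phonotactically legal
/ni/ — σ1 onset /n/, coda /∅/ ok → phonotactically legal
/fa.ra/ — violates constraint 2: word begins with /f/ → phonotactically illegal
/wa.vwa/ — violates constraint 4: syllable 2 onset /vw/ has 2 consonants (> 1) → phonotactically illegal
/po.fob/ — violates constraint 1: syllable 2 coda /b/ has 1 consonant (> 0) → phonotactically illegal
/no.bin/ — violates constraint 1: syllable 2 coda /n/ has 1 consonant (> 0) → phonotactically illegal
Phonotactically legal: /vo/, /ni/ → 2.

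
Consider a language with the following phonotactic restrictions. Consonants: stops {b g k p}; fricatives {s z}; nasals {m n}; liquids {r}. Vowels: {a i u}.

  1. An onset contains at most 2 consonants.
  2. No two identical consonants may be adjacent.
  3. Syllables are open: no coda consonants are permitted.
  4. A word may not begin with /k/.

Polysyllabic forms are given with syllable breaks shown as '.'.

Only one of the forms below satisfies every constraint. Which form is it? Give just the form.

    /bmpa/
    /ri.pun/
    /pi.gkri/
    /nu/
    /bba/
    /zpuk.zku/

/bmpa/ — violates constraint 1: syllable 1 onset /bmp/ has 3 consonants (> 2) → ill-formed
/ri.pun/ — violates constraint 3: syllable 2 coda /n/ has 1 consonant (> 0) → ill-formed
/pi.gkri/ — violates constraint 1: syllable 2 onset /gkr/ has 3 consonants (> 2) → ill-formed
/nu/ — σ1 onset /n/, coda /∅/ ok → well-formed
/bba/ — violates constraint 2: adjacent identical consonants /bb/ → ill-formed
/zpuk.zku/ — violates constraint 3: syllable 1 coda /k/ has 1 consonant (> 0) → ill-formed

/nu/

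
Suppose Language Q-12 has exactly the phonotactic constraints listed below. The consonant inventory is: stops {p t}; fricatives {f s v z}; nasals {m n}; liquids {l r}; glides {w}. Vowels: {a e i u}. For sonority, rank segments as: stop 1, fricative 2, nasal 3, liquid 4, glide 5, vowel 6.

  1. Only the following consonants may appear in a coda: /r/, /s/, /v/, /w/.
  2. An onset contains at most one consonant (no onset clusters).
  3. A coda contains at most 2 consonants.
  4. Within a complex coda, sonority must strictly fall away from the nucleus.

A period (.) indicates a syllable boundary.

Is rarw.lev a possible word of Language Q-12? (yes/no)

no

rarw.lev — violates constraint 4: syllable 1 coda /rw/: /r/ (liquid, 4) → /w/ (glide, 5) does not fall → ill-formed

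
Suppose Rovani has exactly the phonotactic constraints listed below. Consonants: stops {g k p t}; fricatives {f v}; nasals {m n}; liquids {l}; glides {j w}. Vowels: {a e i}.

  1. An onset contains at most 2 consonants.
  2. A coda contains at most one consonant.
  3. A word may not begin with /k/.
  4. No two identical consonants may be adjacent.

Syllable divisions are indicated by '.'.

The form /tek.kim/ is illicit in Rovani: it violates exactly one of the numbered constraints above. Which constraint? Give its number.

/tek.kim/: adjacent identical consonants /kk/.
This is a violation of constraint 4: "No two identical consonants may be adjacent."
The remaining constraints (1, 2, 3) are satisfied.

4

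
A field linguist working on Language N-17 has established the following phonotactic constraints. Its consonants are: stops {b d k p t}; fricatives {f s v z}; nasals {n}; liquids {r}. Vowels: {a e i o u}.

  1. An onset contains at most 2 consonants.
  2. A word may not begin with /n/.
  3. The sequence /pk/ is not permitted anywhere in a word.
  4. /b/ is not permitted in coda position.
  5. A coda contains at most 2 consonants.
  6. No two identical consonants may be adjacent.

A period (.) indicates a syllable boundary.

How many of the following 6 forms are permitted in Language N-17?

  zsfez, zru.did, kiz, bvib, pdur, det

zsfez — violates constraint 1: syllable 1 onset /zsf/ has 3 consonants (> 2) → not permitted
zru.did — σ1 onset /zr/ (2C), coda /∅/ ok; σ2 onset /d/, coda /d/ ok → permitted
kiz — σ1 onset /k/, coda /z/ ok → permitted
bvib — violates constraint 4: syllable 1 coda contains /b/ → not permitted
pdur — σ1 onset /pd/ (2C), coda /r/ ok → permitted
det — σ1 onset /d/, coda /t/ ok → permitted
Permitted: zru.did, kiz, pdur, det → 4.

4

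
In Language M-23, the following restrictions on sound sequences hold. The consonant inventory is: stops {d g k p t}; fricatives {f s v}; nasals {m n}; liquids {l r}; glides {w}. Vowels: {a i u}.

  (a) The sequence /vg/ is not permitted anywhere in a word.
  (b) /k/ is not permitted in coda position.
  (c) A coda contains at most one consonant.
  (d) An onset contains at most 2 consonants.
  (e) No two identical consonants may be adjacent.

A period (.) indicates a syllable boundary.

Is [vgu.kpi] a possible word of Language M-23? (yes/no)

[vgu.kpi] — violates constraint (a): contains banned sequence /vg/ → phonotactically illegal

no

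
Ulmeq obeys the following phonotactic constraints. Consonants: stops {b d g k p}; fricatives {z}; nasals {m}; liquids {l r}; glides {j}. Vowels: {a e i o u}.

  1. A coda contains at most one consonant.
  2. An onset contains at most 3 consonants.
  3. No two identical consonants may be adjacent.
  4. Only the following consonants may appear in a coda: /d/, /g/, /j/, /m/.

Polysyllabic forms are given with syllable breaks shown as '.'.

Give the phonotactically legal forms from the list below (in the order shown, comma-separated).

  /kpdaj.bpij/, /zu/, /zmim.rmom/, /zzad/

/kpdaj.bpij/, /zu/, /zmim.rmom/

/kpdaj.bpij/ — σ1 onset /kpd/ (3C), coda /j/ ok; σ2 onset /bp/ (2C), coda /j/ ok → phonotactically legal
/zu/ — σ1 onset /z/, coda /∅/ ok → phonotactically legal
/zmim.rmom/ — σ1 onset /zm/ (2C), coda /m/ ok; σ2 onset /rm/ (2C), coda /m/ ok → phonotactically legal
/zzad/ — violates constraint 3: adjacent identical consonants /zz/ → phonotactically illegal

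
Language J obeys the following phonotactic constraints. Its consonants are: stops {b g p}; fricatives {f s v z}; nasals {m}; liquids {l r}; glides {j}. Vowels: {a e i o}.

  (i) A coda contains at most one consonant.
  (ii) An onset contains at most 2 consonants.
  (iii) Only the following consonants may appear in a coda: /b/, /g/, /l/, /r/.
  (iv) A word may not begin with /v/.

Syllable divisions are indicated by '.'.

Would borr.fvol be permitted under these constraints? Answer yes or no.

borr.fvol — violates constraint (i): syllable 1 coda /rr/ has 2 consonants (> 1) → not permitted

no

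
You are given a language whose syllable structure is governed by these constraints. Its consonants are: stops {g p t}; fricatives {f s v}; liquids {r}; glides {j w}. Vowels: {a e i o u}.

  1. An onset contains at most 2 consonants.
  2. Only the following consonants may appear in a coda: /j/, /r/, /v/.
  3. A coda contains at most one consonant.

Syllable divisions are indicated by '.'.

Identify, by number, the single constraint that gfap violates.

gfap: syllable 1 coda contains /p/, which is not a licensed coda consonant.
This is a violation of constraint 2: "Only the following consonants may appear in a coda: /j/, /r/, /v/."
The remaining constraints (1, 3) are satisfied.

2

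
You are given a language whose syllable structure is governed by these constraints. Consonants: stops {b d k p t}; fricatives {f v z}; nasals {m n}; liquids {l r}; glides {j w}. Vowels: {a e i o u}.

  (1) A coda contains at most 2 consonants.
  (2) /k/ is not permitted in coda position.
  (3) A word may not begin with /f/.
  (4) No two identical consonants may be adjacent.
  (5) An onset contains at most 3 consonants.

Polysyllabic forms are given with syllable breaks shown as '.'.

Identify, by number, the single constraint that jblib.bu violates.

4

jblib.bu: adjacent identical consonants /bb/.
This is a violation of constraint 4: "No two identical consonants may be adjacent."
The remaining constraints (1, 2, 3, 5) are satisfied.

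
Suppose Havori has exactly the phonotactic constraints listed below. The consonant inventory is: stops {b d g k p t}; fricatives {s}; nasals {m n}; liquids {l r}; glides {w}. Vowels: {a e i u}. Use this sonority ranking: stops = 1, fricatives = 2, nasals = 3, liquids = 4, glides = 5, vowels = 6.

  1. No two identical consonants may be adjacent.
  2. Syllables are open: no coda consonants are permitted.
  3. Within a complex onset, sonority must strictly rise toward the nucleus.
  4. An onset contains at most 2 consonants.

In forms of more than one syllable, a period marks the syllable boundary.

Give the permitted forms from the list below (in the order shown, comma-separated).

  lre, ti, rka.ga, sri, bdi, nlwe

lre — violates constraint 3: syllable 1 onset /lr/: /l/ (liquid, 4) → /r/ (liquid, 4) does not rise → not permitted
ti — σ1 onset /t/, coda /∅/ ok → permitted
rka.ga — violates constraint 3: syllable 1 onset /rk/: /r/ (liquid, 4) → /k/ (stop, 1) does not rise → not permitted
sri — σ1 onset /sr/ (2→4 rises), coda /∅/ ok → permitted
bdi — violates constraint 3: syllable 1 onset /bd/: /b/ (stop, 1) → /d/ (stop, 1) does not rise → not permitted
nlwe — violates constraint 4: syllable 1 onset /nlw/ has 3 consonants (> 2) → not permitted

ti, sri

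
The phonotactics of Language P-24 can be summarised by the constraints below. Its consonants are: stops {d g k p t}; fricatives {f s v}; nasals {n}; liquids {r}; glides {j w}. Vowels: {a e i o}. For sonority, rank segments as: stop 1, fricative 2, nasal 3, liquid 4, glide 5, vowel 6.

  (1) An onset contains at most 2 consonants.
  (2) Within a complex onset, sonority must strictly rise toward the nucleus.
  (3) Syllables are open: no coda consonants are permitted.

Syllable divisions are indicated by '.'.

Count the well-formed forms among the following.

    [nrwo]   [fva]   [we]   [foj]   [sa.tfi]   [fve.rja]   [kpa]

2

[nrwo] — violates constraint 1: syllable 1 onset /nrw/ has 3 consonants (> 2) → ill-formed
[fva] — violates constraint 2: syllable 1 onset /fv/: /f/ (fricative, 2) → /v/ (fricative, 2) does not rise → ill-formed
[we] — σ1 onset /w/, coda /∅/ ok → well-formed
[foj] — violates constraint 3: syllable 1 coda /j/ has 1 consonant (> 0) → ill-formed
[sa.tfi] — σ1 onset /s/, coda /∅/ ok; σ2 onset /tf/ (1→2 rises), coda /∅/ ok → well-formed
[fve.rja] — violates constraint 2: syllable 1 onset /fv/: /f/ (fricative, 2) → /v/ (fricative, 2) does not rise → ill-formed
[kpa] — violates constraint 2: syllable 1 onset /kp/: /k/ (stop, 1) → /p/ (stop, 1) does not rise → ill-formed
Well-formed: [we], [sa.tfi] → 2.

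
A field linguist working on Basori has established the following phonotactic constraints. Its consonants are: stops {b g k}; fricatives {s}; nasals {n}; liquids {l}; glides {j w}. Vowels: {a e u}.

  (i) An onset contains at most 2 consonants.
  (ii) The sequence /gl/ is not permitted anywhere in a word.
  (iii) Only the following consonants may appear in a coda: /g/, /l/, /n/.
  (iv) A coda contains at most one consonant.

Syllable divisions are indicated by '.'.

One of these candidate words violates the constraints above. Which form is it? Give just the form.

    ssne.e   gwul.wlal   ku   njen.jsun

ssne.e

ssne.e — violates constraint (i): syllable 1 onset /ssn/ has 3 consonants (> 2) → ill-formed
gwul.wlal — σ1 onset /gw/ (2C), coda /l/ ok; σ2 onset /wl/ (2C), coda /l/ ok → well-formed
ku — σ1 onset /k/, coda /∅/ ok → well-formed
njen.jsun — σ1 onset /nj/ (2C), coda /n/ ok; σ2 onset /js/ (2C), coda /n/ ok → well-formed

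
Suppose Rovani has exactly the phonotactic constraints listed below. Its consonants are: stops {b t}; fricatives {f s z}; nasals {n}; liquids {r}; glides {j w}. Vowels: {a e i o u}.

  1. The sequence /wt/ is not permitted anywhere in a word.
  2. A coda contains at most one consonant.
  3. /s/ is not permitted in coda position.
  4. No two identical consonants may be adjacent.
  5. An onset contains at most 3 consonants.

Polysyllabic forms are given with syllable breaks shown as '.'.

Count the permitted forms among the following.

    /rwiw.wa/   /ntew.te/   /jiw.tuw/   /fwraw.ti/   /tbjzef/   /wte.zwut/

0

/rwiw.wa/ — violates constraint 4: adjacent identical consonants /ww/ → not permitted
/ntew.te/ — violates constraint 1: contains banned sequence /wt/ → not permitted
/jiw.tuw/ — violates constraint 1: contains banned sequence /wt/ → not permitted
/fwraw.ti/ — violates constraint 1: contains banned sequence /wt/ → not permitted
/tbjzef/ — violates constraint 5: syllable 1 onset /tbjz/ has 4 consonants (> 3) → not permitted
/wte.zwut/ — violates constraint 1: contains banned sequence /wt/ → not permitted
No form is permitted → 0.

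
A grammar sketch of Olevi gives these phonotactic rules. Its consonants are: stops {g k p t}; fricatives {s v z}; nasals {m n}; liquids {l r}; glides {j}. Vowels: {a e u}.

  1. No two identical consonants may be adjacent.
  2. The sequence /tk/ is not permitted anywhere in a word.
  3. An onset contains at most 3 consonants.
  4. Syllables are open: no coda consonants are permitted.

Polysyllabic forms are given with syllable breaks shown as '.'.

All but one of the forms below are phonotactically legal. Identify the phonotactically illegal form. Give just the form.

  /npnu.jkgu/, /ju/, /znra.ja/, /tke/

/tke/

/npnu.jkgu/ — σ1 onset /npn/ (3C), coda /∅/ ok; σ2 onset /jkg/ (3C), coda /∅/ ok → phonotactically legal
/ju/ — σ1 onset /j/, coda /∅/ ok → phonotactically legal
/znra.ja/ — σ1 onset /znr/ (3C), coda /∅/ ok; σ2 onset /j/, coda /∅/ ok → phonotactically legal
/tke/ — violates constraint 2: contains banned sequence /tk/ → phonotactically illegal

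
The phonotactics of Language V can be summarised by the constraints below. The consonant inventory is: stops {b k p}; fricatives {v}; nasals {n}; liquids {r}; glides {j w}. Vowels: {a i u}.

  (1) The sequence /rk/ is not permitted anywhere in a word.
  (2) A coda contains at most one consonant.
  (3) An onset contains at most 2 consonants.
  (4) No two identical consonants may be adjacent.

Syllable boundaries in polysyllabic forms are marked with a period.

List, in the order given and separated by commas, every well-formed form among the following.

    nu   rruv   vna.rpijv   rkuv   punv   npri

nu — σ1 onset /n/, coda /∅/ ok → well-formed
rruv — violates constraint 4: adjacent identical consonants /rr/ → ill-formed
vna.rpijv — violates constraint 2: syllable 2 coda /jv/ has 2 consonants (> 1) → ill-formed
rkuv — violates constraint 1: contains banned sequence /rk/ → ill-formed
punv — violates constraint 2: syllable 1 coda /nv/ has 2 consonants (> 1) → ill-formed
npri — violates constraint 3: syllable 1 onset /npr/ has 3 consonants (> 2) → ill-formed

nu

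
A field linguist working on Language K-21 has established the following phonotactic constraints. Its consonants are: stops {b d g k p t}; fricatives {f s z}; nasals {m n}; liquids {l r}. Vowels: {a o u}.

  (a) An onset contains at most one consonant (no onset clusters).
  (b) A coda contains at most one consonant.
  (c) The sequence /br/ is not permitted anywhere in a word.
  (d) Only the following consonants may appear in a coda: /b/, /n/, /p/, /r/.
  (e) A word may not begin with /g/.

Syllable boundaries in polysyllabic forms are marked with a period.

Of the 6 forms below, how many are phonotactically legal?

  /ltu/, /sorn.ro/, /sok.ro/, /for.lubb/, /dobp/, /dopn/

0

/ltu/ — violates constraint (a): syllable 1 onset /lt/ has 2 consonants (> 1) → phonotactically illegal
/sorn.ro/ — violates constraint (b): syllable 1 coda /rn/ has 2 consonants (> 1) → phonotactically illegal
/sok.ro/ — violates constraint (d): syllable 1 coda contains /k/, which is not a licensed coda consonant → phonotactically illegal
/for.lubb/ — violates constraint (b): syllable 2 coda /bb/ has 2 consonants (> 1) → phonotactically illegal
/dobp/ — violates constraint (b): syllable 1 coda /bp/ has 2 consonants (> 1) → phonotactically illegal
/dopn/ — violates constraint (b): syllable 1 coda /pn/ has 2 consonants (> 1) → phonotactically illegal
No form is phonotactically legal → 0.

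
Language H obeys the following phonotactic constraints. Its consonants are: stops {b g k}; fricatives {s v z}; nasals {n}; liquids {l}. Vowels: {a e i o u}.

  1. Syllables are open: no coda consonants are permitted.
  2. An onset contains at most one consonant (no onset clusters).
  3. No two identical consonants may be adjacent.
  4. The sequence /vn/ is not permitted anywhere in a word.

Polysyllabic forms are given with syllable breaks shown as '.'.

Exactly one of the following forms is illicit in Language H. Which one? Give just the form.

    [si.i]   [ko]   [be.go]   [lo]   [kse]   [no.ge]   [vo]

[kse]

[si.i] — σ1 onset /s/, coda /∅/ ok; σ2 onset /∅/, coda /∅/ ok → licit
[ko] — σ1 onset /k/, coda /∅/ ok → licit
[be.go] — σ1 onset /b/, coda /∅/ ok; σ2 onset /g/, coda /∅/ ok → licit
[lo] — σ1 onset /l/, coda /∅/ ok → licit
[kse] — violates constraint 2: syllable 1 onset /ks/ has 2 consonants (> 1) → illicit
[no.ge] — σ1 onset /n/, coda /∅/ ok; σ2 onset /g/, coda /∅/ ok → licit
[vo] — σ1 onset /v/, coda /∅/ ok → licit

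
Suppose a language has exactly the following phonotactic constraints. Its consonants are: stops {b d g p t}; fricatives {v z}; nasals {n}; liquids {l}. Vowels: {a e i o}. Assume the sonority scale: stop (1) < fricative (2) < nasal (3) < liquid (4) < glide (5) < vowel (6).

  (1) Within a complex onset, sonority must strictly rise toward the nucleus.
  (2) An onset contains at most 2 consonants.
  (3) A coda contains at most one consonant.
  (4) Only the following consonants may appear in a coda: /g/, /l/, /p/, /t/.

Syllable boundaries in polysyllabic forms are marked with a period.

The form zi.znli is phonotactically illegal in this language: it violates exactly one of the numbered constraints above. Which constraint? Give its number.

zi.znli: syllable 2 onset /znl/ has 3 consonants (> 2).
This is a violation of constraint 2: "An onset contains at most 2 consonants."
The remaining constraints (1, 3, 4) are satisfied.

2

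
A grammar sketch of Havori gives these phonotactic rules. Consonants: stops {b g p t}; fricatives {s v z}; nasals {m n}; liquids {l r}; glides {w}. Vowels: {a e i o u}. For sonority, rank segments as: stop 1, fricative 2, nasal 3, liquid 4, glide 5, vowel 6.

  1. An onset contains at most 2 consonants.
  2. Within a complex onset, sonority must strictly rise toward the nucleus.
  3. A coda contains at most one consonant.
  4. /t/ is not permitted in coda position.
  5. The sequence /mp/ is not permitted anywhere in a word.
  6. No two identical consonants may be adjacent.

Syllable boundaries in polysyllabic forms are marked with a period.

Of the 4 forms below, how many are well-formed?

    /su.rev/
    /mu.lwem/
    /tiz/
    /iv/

/su.rev/ — σ1 onset /s/, coda /∅/ ok; σ2 onset /r/, coda /v/ ok → well-formed
/mu.lwem/ — σ1 onset /m/, coda /∅/ ok; σ2 onset /lw/ (4→5 rises), coda /m/ ok → well-formed
/tiz/ — σ1 onset /t/, coda /z/ ok → well-formed
/iv/ — σ1 onset /∅/, coda /v/ ok → well-formed
Well-formed: /su.rev/, /mu.lwem/, /tiz/, /iv/ → 4.

4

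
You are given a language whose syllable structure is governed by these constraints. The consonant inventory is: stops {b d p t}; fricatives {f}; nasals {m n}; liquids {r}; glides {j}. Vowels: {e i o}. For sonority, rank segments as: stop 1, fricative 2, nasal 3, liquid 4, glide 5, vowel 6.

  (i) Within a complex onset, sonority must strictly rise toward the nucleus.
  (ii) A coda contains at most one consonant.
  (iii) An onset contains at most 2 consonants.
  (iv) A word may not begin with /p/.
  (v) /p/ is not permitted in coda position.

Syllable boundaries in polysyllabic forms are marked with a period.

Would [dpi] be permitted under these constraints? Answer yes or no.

[dpi] — violates constraint (i): syllable 1 onset /dp/: /d/ (stop, 1) → /p/ (stop, 1) does not rise → not permitted

no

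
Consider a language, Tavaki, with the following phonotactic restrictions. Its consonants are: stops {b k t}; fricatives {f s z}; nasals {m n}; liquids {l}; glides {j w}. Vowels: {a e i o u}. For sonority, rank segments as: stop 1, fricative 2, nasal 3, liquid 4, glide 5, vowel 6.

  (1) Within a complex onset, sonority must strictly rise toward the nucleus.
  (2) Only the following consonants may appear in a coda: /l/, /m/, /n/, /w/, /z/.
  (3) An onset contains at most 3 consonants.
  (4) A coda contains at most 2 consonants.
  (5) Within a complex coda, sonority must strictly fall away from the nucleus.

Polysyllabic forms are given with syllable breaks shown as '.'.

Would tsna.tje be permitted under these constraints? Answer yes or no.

tsna.tje — σ1 onset /tsn/ (1→2→3 rises), coda /∅/ ok; σ2 onset /tj/ (1→5 rises), coda /∅/ ok → permitted

yes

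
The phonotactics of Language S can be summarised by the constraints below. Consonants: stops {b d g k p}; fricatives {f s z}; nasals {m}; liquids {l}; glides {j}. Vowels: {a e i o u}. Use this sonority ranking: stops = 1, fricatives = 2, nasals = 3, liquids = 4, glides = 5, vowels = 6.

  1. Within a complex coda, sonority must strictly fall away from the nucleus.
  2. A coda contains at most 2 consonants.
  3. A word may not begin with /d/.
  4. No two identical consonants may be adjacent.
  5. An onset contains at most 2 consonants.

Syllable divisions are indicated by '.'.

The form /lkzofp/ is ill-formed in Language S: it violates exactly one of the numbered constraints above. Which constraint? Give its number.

5

/lkzofp/: syllable 1 onset /lkz/ has 3 consonants (> 2).
This is a violation of constraint 5: "An onset contains at most 2 consonants."
The remaining constraints (1, 2, 3, 4) are satisfied.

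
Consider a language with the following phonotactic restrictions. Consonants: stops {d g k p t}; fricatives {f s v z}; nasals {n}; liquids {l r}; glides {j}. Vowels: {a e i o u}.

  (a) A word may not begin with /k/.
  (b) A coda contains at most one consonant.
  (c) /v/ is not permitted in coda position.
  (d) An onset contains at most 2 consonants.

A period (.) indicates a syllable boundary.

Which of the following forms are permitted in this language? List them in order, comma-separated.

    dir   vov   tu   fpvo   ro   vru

dir — σ1 onset /d/, coda /r/ ok → permitted
vov — violates constraint (c): syllable 1 coda contains /v/ → not permitted
tu — σ1 onset /t/, coda /∅/ ok → permitted
fpvo — violates constraint (d): syllable 1 onset /fpv/ has 3 consonants (> 2) → not permitted
ro — σ1 onset /r/, coda /∅/ ok → permitted
vru — σ1 onset /vr/ (2C), coda /∅/ ok → permitted

dir, tu, ro, vru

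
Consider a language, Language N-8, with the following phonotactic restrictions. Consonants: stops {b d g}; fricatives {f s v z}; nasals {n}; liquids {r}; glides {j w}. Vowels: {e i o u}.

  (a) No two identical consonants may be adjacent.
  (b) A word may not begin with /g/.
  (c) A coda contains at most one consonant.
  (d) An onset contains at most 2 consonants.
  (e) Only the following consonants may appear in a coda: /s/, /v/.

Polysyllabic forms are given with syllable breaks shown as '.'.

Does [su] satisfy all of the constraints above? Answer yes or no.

[su] — σ1 onset /s/, coda /∅/ ok → licit

yes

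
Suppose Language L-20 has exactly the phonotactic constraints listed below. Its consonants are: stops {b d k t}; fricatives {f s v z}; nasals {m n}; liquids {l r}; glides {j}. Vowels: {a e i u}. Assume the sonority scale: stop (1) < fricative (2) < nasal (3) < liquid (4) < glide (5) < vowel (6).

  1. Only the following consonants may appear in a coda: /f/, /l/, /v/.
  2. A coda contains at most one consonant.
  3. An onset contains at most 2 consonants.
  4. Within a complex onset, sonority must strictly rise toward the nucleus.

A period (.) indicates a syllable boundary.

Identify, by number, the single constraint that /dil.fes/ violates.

1

/dil.fes/: syllable 2 coda contains /s/, which is not a licensed coda consonant.
This is a violation of constraint 1: "Only the following consonants may appear in a coda: /f/, /l/, /v/."
The remaining constraints (2, 3, 4) are satisfied.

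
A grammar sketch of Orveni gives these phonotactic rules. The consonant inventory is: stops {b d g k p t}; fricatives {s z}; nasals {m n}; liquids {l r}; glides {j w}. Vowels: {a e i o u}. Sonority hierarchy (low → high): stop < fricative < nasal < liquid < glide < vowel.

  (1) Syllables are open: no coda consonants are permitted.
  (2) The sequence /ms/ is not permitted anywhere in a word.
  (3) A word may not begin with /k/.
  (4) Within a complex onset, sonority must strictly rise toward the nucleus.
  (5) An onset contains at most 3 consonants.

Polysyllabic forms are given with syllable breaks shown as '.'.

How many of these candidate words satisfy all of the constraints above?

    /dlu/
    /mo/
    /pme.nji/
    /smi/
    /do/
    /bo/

6

/dlu/ — σ1 onset /dl/ (1→4 rises), coda /∅/ ok → permitted
/mo/ — σ1 onset /m/, coda /∅/ ok → permitted
/pme.nji/ — σ1 onset /pm/ (1→3 rises), coda /∅/ ok; σ2 onset /nj/ (3→5 rises), coda /∅/ ok → permitted
/smi/ — σ1 onset /sm/ (2→3 rises), coda /∅/ ok → permitted
/do/ — σ1 onset /d/, coda /∅/ ok → permitted
/bo/ — σ1 onset /b/, coda /∅/ ok → permitted
Permitted: /dlu/, /mo/, /pme.nji/, /smi/, /do/, /bo/ → 6.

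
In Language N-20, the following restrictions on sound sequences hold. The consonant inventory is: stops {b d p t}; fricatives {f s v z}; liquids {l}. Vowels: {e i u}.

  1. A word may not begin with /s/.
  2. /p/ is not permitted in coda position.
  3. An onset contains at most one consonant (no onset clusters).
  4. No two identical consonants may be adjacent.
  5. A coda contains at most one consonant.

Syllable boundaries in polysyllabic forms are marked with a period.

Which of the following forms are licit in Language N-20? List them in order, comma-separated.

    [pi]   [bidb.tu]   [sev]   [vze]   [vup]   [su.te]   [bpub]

[pi] — σ1 onset /p/, coda /∅/ ok → licit
[bidb.tu] — violates constraint 5: syllable 1 coda /db/ has 2 consonants (> 1) → illicit
[sev] — violates constraint 1: word begins with /s/ → illicit
[vze] — violates constraint 3: syllable 1 onset /vz/ has 2 consonants (> 1) → illicit
[vup] — violates constraint 2: syllable 1 coda contains /p/ → illicit
[su.te] — violates constraint 1: word begins with /s/ → illicit
[bpub] — violates constraint 3: syllable 1 onset /bp/ has 2 consonants (> 1) → illicit

[pi]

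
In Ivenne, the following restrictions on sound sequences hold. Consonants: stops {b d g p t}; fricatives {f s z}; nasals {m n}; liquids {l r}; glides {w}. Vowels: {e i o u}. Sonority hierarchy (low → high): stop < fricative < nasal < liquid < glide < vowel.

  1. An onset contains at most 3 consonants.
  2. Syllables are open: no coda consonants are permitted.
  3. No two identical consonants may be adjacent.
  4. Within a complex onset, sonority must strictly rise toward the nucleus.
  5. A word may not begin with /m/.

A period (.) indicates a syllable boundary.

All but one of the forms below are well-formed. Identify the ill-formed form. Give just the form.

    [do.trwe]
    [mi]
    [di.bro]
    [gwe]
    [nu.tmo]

[do.trwe] — σ1 onset /d/, coda /∅/ ok; σ2 onset /trw/ (1→4→5 rises), coda /∅/ ok → well-formed
[mi] — violates constraint 5: word begins with /m/ → ill-formed
[di.bro] — σ1 onset /d/, coda /∅/ ok; σ2 onset /br/ (1→4 rises), coda /∅/ ok → well-formed
[gwe] — σ1 onset /gw/ (1→5 rises), coda /∅/ ok → well-formed
[nu.tmo] — σ1 onset /n/, coda /∅/ ok; σ2 onset /tm/ (1→3 rises), coda /∅/ ok → well-formed

[mi]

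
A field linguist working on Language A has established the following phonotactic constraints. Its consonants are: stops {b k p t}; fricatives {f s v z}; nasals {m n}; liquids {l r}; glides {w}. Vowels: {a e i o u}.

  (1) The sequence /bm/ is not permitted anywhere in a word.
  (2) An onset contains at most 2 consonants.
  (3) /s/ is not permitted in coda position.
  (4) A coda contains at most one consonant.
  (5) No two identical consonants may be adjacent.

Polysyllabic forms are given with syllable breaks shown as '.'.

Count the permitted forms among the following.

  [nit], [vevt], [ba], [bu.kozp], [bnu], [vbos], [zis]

[nit] — σ1 onset /n/, coda /t/ ok → permitted
[vevt] — violates constraint 4: syllable 1 coda /vt/ has 2 consonants (> 1) → not permitted
[ba] — σ1 onset /b/, coda /∅/ ok → permitted
[bu.kozp] — violates constraint 4: syllable 2 coda /zp/ has 2 consonants (> 1) → not permitted
[bnu] — σ1 onset /bn/ (2C), coda /∅/ ok → permitted
[vbos] — violates constraint 3: syllable 1 coda contains /s/ → not permitted
[zis] — violates constraint 3: syllable 1 coda contains /s/ → not permitted
Permitted: [nit], [ba], [bnu] → 3.

3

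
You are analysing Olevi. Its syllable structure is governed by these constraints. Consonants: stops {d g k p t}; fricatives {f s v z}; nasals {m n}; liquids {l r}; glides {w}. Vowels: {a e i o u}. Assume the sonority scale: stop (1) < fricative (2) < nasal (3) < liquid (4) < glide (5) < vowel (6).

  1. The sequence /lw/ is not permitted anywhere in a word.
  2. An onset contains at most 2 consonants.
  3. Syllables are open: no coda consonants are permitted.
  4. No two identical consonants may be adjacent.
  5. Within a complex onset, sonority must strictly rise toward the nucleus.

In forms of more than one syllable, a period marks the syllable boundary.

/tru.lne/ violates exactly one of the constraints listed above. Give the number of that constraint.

5

/tru.lne/: syllable 2 onset /ln/: /l/ (liquid, 4) → /n/ (nasal, 3) does not rise.
This is a violation of constraint 5: "Within a complex onset, sonority must strictly rise toward the nucleus."
The remaining constraints (1, 2, 3, 4) are satisfied.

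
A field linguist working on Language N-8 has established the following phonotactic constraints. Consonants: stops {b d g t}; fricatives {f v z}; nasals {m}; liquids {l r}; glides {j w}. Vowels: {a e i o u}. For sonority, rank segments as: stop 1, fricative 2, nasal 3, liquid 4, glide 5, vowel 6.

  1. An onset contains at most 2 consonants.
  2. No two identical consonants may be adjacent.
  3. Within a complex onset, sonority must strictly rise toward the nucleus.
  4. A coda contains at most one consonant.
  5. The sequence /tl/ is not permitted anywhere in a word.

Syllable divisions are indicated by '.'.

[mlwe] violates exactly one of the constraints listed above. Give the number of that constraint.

1

[mlwe]: syllable 1 onset /mlw/ has 3 consonants (> 2).
This is a violation of constraint 1: "An onset contains at most 2 consonants."
The remaining constraints (2, 3, 4, 5) are satisfied.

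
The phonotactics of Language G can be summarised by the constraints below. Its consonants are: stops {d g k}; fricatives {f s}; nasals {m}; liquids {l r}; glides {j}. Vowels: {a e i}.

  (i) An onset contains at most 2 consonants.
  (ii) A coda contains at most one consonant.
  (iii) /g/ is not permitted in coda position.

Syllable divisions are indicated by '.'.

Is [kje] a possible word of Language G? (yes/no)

yes

[kje] — σ1 onset /kj/ (2C), coda /∅/ ok → phonotactically legal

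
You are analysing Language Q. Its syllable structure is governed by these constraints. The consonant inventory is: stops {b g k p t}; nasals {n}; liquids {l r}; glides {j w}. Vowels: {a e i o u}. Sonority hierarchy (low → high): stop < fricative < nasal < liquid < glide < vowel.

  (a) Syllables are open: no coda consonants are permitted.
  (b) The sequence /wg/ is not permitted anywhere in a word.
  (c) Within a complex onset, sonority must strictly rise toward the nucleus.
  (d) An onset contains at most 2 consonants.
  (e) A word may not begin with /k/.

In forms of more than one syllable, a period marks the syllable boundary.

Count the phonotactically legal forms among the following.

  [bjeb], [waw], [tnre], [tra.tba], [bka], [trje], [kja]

[bjeb] — violates constraint (a): syllable 1 coda /b/ has 1 consonant (> 0) → phonotactically illegal
[waw] — violates constraint (a): syllable 1 coda /w/ has 1 consonant (> 0) → phonotactically illegal
[tnre] — violates constraint (d): syllable 1 onset /tnr/ has 3 consonants (> 2) → phonotactically illegal
[tra.tba] — violates constraint (c): syllable 2 onset /tb/: /t/ (stop, 1) → /b/ (stop, 1) does not rise → phonotactically illegal
[bka] — violates constraint (c): syllable 1 onset /bk/: /b/ (stop, 1) → /k/ (stop, 1) does not rise → phonotactically illegal
[trje] — violates constraint (d): syllable 1 onset /trj/ has 3 consonants (> 2) → phonotactically illegal
[kja] — violates constraint (e): word begins with /k/ → phonotactically illegal
No form is phonotactically legal → 0.

0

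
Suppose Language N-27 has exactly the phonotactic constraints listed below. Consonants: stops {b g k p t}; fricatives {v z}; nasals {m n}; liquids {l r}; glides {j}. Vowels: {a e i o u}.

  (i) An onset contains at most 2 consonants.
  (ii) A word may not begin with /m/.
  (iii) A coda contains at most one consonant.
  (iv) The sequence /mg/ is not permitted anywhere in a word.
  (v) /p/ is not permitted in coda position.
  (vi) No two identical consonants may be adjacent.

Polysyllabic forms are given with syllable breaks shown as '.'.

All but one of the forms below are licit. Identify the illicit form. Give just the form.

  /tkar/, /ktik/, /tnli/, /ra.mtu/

/tnli/

/tkar/ — σ1 onset /tk/ (2C), coda /r/ ok → licit
/ktik/ — σ1 onset /kt/ (2C), coda /k/ ok → licit
/tnli/ — violates constraint (i): syllable 1 onset /tnl/ has 3 consonants (> 2) → illicit
/ra.mtu/ — σ1 onset /r/, coda /∅/ ok; σ2 onset /mt/ (2C), coda /∅/ ok → licit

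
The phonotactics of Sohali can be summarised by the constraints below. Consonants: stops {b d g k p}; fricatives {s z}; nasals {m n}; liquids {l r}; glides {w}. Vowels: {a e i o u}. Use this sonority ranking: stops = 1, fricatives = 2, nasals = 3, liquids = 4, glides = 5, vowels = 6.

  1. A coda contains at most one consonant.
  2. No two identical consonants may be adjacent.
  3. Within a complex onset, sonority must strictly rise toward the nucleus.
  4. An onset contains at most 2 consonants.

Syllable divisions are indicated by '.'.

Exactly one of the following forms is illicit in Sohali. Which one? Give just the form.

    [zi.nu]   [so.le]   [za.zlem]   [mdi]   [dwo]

[zi.nu] — σ1 onset /z/, coda /∅/ ok; σ2 onset /n/, coda /∅/ ok → licit
[so.le] — σ1 onset /s/, coda /∅/ ok; σ2 onset /l/, coda /∅/ ok → licit
[za.zlem] — σ1 onset /z/, coda /∅/ ok; σ2 onset /zl/ (2→4 rises), coda /m/ ok → licit
[mdi] — violates constraint 3: syllable 1 onset /md/: /m/ (nasal, 3) → /d/ (stop, 1) does not rise → illicit
[dwo] — σ1 onset /dw/ (1→5 rises), coda /∅/ ok → licit

[mdi]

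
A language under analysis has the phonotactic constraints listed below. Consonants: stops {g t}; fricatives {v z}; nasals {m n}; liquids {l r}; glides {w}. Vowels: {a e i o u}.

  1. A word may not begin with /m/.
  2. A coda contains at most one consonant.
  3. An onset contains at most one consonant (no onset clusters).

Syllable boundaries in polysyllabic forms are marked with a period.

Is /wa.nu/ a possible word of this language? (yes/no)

yes

/wa.nu/ — σ1 onset /w/, coda /∅/ ok; σ2 onset /n/, coda /∅/ ok → licit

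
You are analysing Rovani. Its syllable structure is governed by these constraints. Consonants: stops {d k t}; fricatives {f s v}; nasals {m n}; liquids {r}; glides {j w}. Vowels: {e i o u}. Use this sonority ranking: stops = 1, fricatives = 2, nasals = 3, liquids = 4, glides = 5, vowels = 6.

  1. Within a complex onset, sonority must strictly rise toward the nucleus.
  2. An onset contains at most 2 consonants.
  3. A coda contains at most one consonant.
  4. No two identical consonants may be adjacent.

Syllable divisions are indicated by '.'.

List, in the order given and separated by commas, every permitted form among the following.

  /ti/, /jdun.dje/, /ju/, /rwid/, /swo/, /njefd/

/ti/ — σ1 onset /t/, coda /∅/ ok → permitted
/jdun.dje/ — violates constraint 1: syllable 1 onset /jd/: /j/ (glide, 5) → /d/ (stop, 1) does not rise → not permitted
/ju/ — σ1 onset /j/, coda /∅/ ok → permitted
/rwid/ — σ1 onset /rw/ (4→5 rises), coda /d/ ok → permitted
/swo/ — σ1 onset /sw/ (2→5 rises), coda /∅/ ok → permitted
/njefd/ — violates constraint 3: syllable 1 coda /fd/ has 2 consonants (> 1) → not permitted

/ti/, /ju/, /rwid/, /swo/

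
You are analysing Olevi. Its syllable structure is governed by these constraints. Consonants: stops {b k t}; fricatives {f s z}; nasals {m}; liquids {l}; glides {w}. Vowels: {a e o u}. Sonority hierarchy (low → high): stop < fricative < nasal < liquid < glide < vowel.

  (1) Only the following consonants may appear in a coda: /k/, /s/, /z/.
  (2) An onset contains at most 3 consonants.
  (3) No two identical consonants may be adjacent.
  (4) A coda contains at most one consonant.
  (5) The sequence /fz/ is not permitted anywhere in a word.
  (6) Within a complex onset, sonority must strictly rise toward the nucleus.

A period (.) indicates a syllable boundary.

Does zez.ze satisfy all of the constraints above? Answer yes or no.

no

zez.ze — violates constraint 3: adjacent identical consonants /zz/ → phonotactically illegal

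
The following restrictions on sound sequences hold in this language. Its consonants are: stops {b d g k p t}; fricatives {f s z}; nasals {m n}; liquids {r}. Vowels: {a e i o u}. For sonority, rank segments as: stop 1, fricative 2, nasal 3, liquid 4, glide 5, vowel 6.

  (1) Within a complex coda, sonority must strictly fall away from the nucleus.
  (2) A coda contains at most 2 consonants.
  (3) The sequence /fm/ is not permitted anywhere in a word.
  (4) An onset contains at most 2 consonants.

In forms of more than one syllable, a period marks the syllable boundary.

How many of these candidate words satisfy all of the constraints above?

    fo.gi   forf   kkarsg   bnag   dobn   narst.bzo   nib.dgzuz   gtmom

3

fo.gi — σ1 onset /f/, coda /∅/ ok; σ2 onset /g/, coda /∅/ ok → permitted
forf — σ1 onset /f/, coda /rf/ (4→2 falls) ok → permitted
kkarsg — violates constraint 2: syllable 1 coda /rsg/ has 3 consonants (> 2) → not permitted
bnag — σ1 onset /bn/ (2C), coda /g/ ok → permitted
dobn — violates constraint 1: syllable 1 coda /bn/: /b/ (stop, 1) → /n/ (nasal, 3) does not fall → not permitted
narst.bzo — violates constraint 2: syllable 1 coda /rst/ has 3 consonants (> 2) → not permitted
nib.dgzuz — violates constraint 4: syllable 2 onset /dgz/ has 3 consonants (> 2) → not permitted
gtmom — violates constraint 4: syllable 1 onset /gtm/ has 3 consonants (> 2) → not permitted
Permitted: fo.gi, forf, bnag → 3.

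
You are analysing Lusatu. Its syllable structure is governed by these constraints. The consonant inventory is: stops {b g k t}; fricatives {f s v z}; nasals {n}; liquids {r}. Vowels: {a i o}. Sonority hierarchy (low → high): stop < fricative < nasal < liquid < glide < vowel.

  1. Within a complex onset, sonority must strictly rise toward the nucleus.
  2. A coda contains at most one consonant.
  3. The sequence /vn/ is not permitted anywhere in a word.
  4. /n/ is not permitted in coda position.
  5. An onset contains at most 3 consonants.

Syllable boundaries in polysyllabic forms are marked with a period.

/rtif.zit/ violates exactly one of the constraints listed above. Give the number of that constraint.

/rtif.zit/: syllable 1 onset /rt/: /r/ (liquid, 4) → /t/ (stop, 1) does not rise.
This is a violation of constraint 1: "Within a complex onset, sonority must strictly rise toward the nucleus."
The remaining constraints (2, 3, 4, 5) are satisfied.

1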